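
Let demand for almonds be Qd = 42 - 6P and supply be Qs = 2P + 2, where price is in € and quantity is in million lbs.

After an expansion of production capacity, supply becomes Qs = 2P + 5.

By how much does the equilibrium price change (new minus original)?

-0.375

Original equilibrium: 42 - 6P = 2P + 2 gives 40 = 8P, so P = 5 and Q = 12.
With the change applied: demand Qd = 42 - 6P, supply Qs = 2P + 5.
Equate the new curves: 42 - 6P = 2P + 5, giving 37 = 8P, P = 4.625, Q = 14.25.
ΔP = 4.625 − 5 = -0.375.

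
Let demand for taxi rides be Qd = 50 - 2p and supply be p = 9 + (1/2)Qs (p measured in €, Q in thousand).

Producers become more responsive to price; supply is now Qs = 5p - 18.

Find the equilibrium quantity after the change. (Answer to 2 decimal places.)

30.57

Initially, 50 - 2p = 2p - 18, so 68 = 4p and p = 17, Q = 16.
The shock moves the curves to Qd = 50 - 2p and Qs = 5p - 18.
Setting them equal: 50 - 2p = 5p - 18 → 68 = 7p, so p = 68/7 ≈ 9.7143 and Q = 214/7 ≈ 30.5714.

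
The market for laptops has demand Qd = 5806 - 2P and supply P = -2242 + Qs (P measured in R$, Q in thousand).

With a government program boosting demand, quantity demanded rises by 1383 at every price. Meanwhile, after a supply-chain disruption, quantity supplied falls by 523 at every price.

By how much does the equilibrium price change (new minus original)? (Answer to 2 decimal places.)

+635.33

Original equilibrium: 5806 - 2P = P + 2242 gives 3564 = 3P, so P = 1188 and Q = 3430.
The shock moves the curves to Qd = 7189 - 2P and Qs = P + 1719.
New equilibrium: 7189 - 2P = P + 1719 ⇒ 5470 = 3P ⇒ P = 5470/3 ≈ 1823.3333, Q = 10627/3 ≈ 3542.3333.
ΔP = 1823.3333 − 1188 = +635.33.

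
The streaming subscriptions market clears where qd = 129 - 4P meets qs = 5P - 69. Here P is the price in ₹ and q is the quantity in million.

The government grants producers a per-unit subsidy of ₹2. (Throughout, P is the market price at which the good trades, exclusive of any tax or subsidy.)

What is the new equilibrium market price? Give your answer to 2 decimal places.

20.89

Original equilibrium: 129 - 4P = 5P - 69 gives 198 = 9P, so P = 22 and q = 41.
Since sellers receive the price plus the subsidy, the effective supply curve becomes qs = 5P - 59.
New equilibrium: 129 - 4P = 5P - 59 ⇒ 188 = 9P ⇒ P = 188/9 ≈ 20.8889, q = 409/9 ≈ 45.4444.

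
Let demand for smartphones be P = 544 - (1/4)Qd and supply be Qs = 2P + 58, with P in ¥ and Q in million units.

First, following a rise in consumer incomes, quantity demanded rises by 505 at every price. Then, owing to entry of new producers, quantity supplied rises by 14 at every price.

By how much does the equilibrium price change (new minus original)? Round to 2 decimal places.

Initially, 2176 - 4P = 2P + 58, so 2118 = 6P and P = 353, Q = 764.
With the change applied: demand Qd = 2681 - 4P, supply Qs = 2P + 72.
New equilibrium: 2681 - 4P = 2P + 72 ⇒ 2609 = 6P ⇒ P = 2609/6 ≈ 434.8333, Q = 2825/3 ≈ 941.6667.
ΔP = 434.8333 − 353 = +81.83.

+81.83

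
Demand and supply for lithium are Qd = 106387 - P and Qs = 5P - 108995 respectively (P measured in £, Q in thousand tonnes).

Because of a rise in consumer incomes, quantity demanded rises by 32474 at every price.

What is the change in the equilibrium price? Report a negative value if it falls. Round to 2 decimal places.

+5412.33

Original equilibrium: 106387 - P = 5P - 108995 gives 215382 = 6P, so P = 35897 and Q = 70490.
With the change applied: demand Qd = 138861 - P, supply Qs = 5P - 108995.
New equilibrium: 138861 - P = 5P - 108995 ⇒ 247856 = 6P ⇒ P = 123928/3 ≈ 41309.3333, Q = 292655/3 ≈ 97551.6667.
ΔP = 41309.3333 − 35897 = +5412.33.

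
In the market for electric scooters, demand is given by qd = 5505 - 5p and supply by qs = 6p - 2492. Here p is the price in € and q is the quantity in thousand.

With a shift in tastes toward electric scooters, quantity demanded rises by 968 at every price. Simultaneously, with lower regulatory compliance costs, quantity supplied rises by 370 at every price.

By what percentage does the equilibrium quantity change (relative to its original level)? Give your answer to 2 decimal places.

Solve the original market: 5505 - 5p = 6p - 2492, hence p = 727 and q = 1870.
The new curves are qd = 6473 - 5p (demand) and qs = 6p - 2122 (supply).
Clearing the new market: 6473 - 5p = 6p - 2122, so p = 8595/11 ≈ 781.3636 and q = 28228/11 ≈ 2566.1818.
%Δq = (2566.1818 − 1870) / 1870 × 100 = +37.23%.

+37.23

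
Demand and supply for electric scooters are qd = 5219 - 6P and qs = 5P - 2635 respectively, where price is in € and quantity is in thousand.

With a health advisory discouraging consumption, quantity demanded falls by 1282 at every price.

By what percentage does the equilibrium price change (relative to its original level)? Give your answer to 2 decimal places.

-16.32

Original equilibrium: 5219 - 6P = 5P - 2635 gives 7854 = 11P, so P = 714 and q = 935.
The new curves are qd = 3937 - 6P (demand) and qs = 5P - 2635 (supply).
Equate the new curves: 3937 - 6P = 5P - 2635, giving 6572 = 11P, P = 6572/11 ≈ 597.4545, q = 3875/11 ≈ 352.2727.
%ΔP = (597.4545 − 714) / 714 × 100 = -16.32%.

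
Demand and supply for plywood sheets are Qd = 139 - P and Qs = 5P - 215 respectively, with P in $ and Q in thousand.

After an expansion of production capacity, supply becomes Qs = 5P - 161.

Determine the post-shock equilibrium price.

50

Original equilibrium: 139 - P = 5P - 215 gives 354 = 6P, so P = 59 and Q = 80.
After the shift, demand is Qd = 139 - P and supply is Qs = 5P - 161.
Clearing the new market: 139 - P = 5P - 161, so P = 50 and Q = 89.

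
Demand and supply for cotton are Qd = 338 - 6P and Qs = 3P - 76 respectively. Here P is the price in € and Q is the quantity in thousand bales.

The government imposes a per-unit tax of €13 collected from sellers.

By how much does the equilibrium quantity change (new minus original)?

Initially, 338 - 6P = 3P - 76, so 414 = 9P and P = 46, Q = 62.
Since sellers keep the price net of the tax, the effective supply curve becomes Qs = 3P - 115.
New equilibrium: 338 - 6P = 3P - 115 ⇒ 453 = 9P ⇒ P = 151/3 ≈ 50.3333, Q = 36.
ΔQ = 36 − 62 = -26.

-26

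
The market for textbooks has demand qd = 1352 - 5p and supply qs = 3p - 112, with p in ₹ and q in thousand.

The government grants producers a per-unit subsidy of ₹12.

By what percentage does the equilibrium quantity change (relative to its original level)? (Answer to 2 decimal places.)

Solve the original market: 1352 - 5p = 3p - 112, hence p = 183 and q = 437.
Since sellers receive the price plus the subsidy, the effective supply curve becomes qs = 3p - 76.
New equilibrium: 1352 - 5p = 3p - 76 ⇒ 1428 = 8p ⇒ p = 178.5, q = 459.5.
%Δq = (459.5 − 437) / 437 × 100 = +5.15%.

+5.15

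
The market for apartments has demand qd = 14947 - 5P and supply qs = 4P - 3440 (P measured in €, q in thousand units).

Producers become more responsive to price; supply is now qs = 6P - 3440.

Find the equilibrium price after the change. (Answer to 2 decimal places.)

Before the shock: 14947 - 5P = 4P - 3440 ⇒ 18387 = 9P ⇒ P = 2043, q = 4732.
The shock moves the curves to qd = 14947 - 5P and qs = 6P - 3440.
New equilibrium: 14947 - 5P = 6P - 3440 ⇒ 18387 = 11P ⇒ P = 18387/11 ≈ 1671.5455, q = 72482/11 ≈ 6589.2727.

1671.55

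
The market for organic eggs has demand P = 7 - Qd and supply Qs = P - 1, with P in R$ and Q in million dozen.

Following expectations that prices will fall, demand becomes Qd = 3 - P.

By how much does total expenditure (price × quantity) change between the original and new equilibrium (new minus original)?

-10

Original equilibrium: 7 - P = P - 1 gives 8 = 2P, so P = 4 and Q = 3.
After the shift, demand is Qd = 3 - P and supply is Qs = P - 1.
Setting them equal: 3 - P = P - 1 → 4 = 2P, so P = 2 and Q = 1.
Expenditure moves from 4×3 = 12 to 2×1 = 2; change = -10.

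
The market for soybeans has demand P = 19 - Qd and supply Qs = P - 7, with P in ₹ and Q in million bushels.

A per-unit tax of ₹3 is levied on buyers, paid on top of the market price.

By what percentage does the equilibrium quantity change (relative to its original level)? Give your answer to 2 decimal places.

-25.00

Original equilibrium: 19 - P = P - 7 gives 26 = 2P, so P = 13 and Q = 6.
Since buyers pay the price plus the tax, the effective demand curve becomes Qd = 16 - P.
Setting them equal: 16 - P = P - 7 → 23 = 2P, so P = 11.5 and Q = 4.5.
%ΔQ = (4.5 − 6) / 6 × 100 = -25.00%.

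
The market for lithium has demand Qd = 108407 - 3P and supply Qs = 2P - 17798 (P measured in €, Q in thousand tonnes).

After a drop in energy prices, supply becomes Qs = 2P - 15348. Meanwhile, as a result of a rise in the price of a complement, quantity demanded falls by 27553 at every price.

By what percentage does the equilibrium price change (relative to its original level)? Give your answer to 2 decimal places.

-23.77

Solve the original market: 108407 - 3P = 2P - 17798, hence P = 25241 and Q = 32684.
The new curves are Qd = 80854 - 3P (demand) and Qs = 2P - 15348 (supply).
Clearing the new market: 80854 - 3P = 2P - 15348, so P = 19240.4 and Q = 23132.8.
%ΔP = (19240.4 − 25241) / 25241 × 100 = -23.77%.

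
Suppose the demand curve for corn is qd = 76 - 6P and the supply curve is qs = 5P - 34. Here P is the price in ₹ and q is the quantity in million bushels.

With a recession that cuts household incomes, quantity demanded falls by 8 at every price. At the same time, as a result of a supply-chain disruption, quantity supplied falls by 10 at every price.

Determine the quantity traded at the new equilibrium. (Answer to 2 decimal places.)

Initially, 76 - 6P = 5P - 34, so 110 = 11P and P = 10, q = 16.
After the shift, demand is qd = 68 - 6P and supply is qs = 5P - 44.
New equilibrium: 68 - 6P = 5P - 44 ⇒ 112 = 11P ⇒ P = 112/11 ≈ 10.1818, q = 76/11 ≈ 6.9091.

6.91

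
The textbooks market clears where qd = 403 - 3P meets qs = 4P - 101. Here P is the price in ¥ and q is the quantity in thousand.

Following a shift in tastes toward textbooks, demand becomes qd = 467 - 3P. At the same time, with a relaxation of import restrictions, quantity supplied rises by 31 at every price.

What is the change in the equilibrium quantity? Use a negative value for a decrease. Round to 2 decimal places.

+49.86

Solve the original market: 403 - 3P = 4P - 101, hence P = 72 and q = 187.
With the change applied: demand qd = 467 - 3P, supply qs = 4P - 70.
Clearing the new market: 467 - 3P = 4P - 70, so P = 537/7 ≈ 76.7143 and q = 1658/7 ≈ 236.8571.
Δq = 236.8571 − 187 = +49.86.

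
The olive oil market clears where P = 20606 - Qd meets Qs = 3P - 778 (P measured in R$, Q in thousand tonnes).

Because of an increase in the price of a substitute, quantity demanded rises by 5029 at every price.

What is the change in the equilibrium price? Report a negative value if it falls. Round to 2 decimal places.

+1257.25

Original equilibrium: 20606 - P = 3P - 778 gives 21384 = 4P, so P = 5346 and Q = 15260.
After the shift, demand is Qd = 25635 - P and supply is Qs = 3P - 778.
Equate the new curves: 25635 - P = 3P - 778, giving 26413 = 4P, P = 6603.25, Q = 19031.75.
ΔP = 6603.25 − 5346 = +1257.25.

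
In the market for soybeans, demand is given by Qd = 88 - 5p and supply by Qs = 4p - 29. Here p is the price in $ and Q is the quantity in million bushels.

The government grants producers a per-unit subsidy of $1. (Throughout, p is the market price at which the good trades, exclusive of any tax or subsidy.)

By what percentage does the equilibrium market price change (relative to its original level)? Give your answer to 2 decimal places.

-3.42

Initially, 88 - 5p = 4p - 29, so 117 = 9p and p = 13, Q = 23.
Since sellers receive the price plus the subsidy, the effective supply curve becomes Qs = 4p - 25.
New equilibrium: 88 - 5p = 4p - 25 ⇒ 113 = 9p ⇒ p = 113/9 ≈ 12.5556, Q = 227/9 ≈ 25.2222.
%Δp = (12.5556 − 13) / 13 × 100 = -3.42%.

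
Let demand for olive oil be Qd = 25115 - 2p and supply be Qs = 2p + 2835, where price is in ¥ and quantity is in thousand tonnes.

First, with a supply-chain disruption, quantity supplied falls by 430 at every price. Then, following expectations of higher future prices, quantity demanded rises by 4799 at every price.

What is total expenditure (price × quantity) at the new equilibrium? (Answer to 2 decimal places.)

111132921.38

Original equilibrium: 25115 - 2p = 2p + 2835 gives 22280 = 4p, so p = 5570 and Q = 13975.
After the shift, demand is Qd = 29914 - 2p and supply is Qs = 2p + 2405.
Clearing the new market: 29914 - 2p = 2p + 2405, so p = 6877.25 and Q = 16159.5.
New expenditure = 6877.25 × 16159.5 = 111132921.38.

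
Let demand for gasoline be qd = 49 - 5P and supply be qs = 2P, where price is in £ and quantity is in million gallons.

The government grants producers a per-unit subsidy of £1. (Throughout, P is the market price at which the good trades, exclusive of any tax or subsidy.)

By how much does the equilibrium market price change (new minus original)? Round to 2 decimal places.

Original equilibrium: 49 - 5P = 2P gives 49 = 7P, so P = 7 and q = 14.
Since sellers receive the price plus the subsidy, the effective supply curve becomes qs = 2P + 2.
Setting them equal: 49 - 5P = 2P + 2 → 47 = 7P, so P = 47/7 ≈ 6.7143 and q = 108/7 ≈ 15.4286.
ΔP = 6.7143 − 7 = -0.29.

-0.29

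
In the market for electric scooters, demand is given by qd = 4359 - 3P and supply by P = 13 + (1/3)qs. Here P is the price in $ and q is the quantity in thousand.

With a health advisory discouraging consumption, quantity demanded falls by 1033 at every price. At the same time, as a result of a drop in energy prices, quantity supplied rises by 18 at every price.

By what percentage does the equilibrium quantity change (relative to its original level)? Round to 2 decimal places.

Original equilibrium: 4359 - 3P = 3P - 39 gives 4398 = 6P, so P = 733 and q = 2160.
With the change applied: demand qd = 3326 - 3P, supply qs = 3P - 21.
New equilibrium: 3326 - 3P = 3P - 21 ⇒ 3347 = 6P ⇒ P = 3347/6 ≈ 557.8333, q = 1652.5.
%Δq = (1652.5 − 2160) / 2160 × 100 = -23.50%.

-23.50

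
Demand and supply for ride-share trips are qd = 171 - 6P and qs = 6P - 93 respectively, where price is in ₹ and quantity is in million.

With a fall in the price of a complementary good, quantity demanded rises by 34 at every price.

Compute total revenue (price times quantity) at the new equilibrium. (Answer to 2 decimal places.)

Solve the original market: 171 - 6P = 6P - 93, hence P = 22 and q = 39.
After the shift, demand is qd = 205 - 6P and supply is qs = 6P - 93.
Equate the new curves: 205 - 6P = 6P - 93, giving 298 = 12P, P = 149/6 ≈ 24.8333, q = 56.
New expenditure = 24.8333 × 56 = 1390.67.

1390.67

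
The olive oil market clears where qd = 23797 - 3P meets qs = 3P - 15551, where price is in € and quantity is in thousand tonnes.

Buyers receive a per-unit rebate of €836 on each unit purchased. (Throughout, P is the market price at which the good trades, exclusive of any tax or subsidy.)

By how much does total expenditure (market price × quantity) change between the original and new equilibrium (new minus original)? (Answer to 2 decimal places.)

+10471318.00

Initially, 23797 - 3P = 3P - 15551, so 39348 = 6P and P = 6558, q = 4123.
Since buyers' out-of-pocket price is the market price minus the rebate, the effective demand curve becomes qd = 26305 - 3P.
Equate the new curves: 26305 - 3P = 3P - 15551, giving 41856 = 6P, P = 6976, q = 5377.
Expenditure moves from 6558×4123 = 27038634 to 6976×5377 = 37509952; change = +10471318.00.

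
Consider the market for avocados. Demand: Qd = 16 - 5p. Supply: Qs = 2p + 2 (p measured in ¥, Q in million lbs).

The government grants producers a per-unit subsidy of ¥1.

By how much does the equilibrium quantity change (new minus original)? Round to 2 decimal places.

Original equilibrium: 16 - 5p = 2p + 2 gives 14 = 7p, so p = 2 and Q = 6.
Since sellers receive the price plus the subsidy, the effective supply curve becomes Qs = 2p + 4.
Setting them equal: 16 - 5p = 2p + 4 → 12 = 7p, so p = 12/7 ≈ 1.7143 and Q = 52/7 ≈ 7.4286.
ΔQ = 7.4286 − 6 = +1.43.

+1.43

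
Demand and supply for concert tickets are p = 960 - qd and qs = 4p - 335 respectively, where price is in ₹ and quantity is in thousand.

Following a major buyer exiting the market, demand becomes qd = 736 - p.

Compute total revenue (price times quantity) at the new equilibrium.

111769.56

Before the shock: 960 - p = 4p - 335 ⇒ 1295 = 5p ⇒ p = 259, q = 701.
The new curves are qd = 736 - p (demand) and qs = 4p - 335 (supply).
Clearing the new market: 736 - p = 4p - 335, so p = 214.2 and q = 521.8.
New expenditure = 214.2 × 521.8 = 111769.56.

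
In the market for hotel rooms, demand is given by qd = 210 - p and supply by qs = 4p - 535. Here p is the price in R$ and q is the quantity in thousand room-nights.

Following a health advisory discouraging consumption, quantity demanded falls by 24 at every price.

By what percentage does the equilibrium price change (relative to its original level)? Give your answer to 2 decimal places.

Initially, 210 - p = 4p - 535, so 745 = 5p and p = 149, q = 61.
The shock moves the curves to qd = 186 - p and qs = 4p - 535.
Setting them equal: 186 - p = 4p - 535 → 721 = 5p, so p = 144.2 and q = 41.8.
%Δp = (144.2 − 149) / 149 × 100 = -3.22%.

-3.22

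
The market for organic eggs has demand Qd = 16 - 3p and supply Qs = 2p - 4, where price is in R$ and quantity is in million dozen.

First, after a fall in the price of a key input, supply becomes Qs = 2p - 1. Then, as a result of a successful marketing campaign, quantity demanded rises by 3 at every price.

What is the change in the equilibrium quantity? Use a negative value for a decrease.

Original equilibrium: 16 - 3p = 2p - 4 gives 20 = 5p, so p = 4 and Q = 4.
The shock moves the curves to Qd = 19 - 3p and Qs = 2p - 1.
Clearing the new market: 19 - 3p = 2p - 1, so p = 4 and Q = 7.
ΔQ = 7 − 4 = +3.

+3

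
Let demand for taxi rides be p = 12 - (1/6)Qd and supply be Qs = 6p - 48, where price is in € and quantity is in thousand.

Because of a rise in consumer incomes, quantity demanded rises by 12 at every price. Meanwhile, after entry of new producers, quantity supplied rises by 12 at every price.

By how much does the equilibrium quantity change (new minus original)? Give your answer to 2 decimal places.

+12.00

Initially, 72 - 6p = 6p - 48, so 120 = 12p and p = 10, Q = 12.
The shock moves the curves to Qd = 84 - 6p and Qs = 6p - 36.
New equilibrium: 84 - 6p = 6p - 36 ⇒ 120 = 12p ⇒ p = 10, Q = 24.
ΔQ = 24 − 12 = +12.00.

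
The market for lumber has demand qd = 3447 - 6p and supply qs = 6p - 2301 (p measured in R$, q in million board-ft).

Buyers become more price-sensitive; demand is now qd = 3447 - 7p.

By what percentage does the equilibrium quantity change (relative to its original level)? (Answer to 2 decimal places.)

Initially, 3447 - 6p = 6p - 2301, so 5748 = 12p and p = 479, q = 573.
The new curves are qd = 3447 - 7p (demand) and qs = 6p - 2301 (supply).
New equilibrium: 3447 - 7p = 6p - 2301 ⇒ 5748 = 13p ⇒ p = 5748/13 ≈ 442.1538, q = 4575/13 ≈ 351.9231.
%Δq = (351.9231 − 573) / 573 × 100 = -38.58%.

-38.58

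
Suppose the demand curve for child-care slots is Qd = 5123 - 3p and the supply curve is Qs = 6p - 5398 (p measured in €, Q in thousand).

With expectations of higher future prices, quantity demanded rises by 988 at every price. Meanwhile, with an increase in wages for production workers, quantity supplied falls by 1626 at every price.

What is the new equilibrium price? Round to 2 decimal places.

1459.44

Solve the original market: 5123 - 3p = 6p - 5398, hence p = 1169 and Q = 1616.
With the change applied: demand Qd = 6111 - 3p, supply Qs = 6p - 7024.
Setting them equal: 6111 - 3p = 6p - 7024 → 13135 = 9p, so p = 13135/9 ≈ 1459.4444 and Q = 5198/3 ≈ 1732.6667.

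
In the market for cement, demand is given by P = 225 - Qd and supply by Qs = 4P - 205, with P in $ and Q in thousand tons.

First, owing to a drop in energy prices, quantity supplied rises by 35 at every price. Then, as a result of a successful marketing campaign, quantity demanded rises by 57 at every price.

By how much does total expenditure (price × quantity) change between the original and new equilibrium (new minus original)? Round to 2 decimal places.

Solve the original market: 225 - P = 4P - 205, hence P = 86 and Q = 139.
After the shift, demand is Qd = 282 - P and supply is Qs = 4P - 170.
Setting them equal: 282 - P = 4P - 170 → 452 = 5P, so P = 90.4 and Q = 191.6.
Expenditure moves from 86×139 = 11954 to 90.4×191.6 = 17320.64; change = +5366.64.

+5366.64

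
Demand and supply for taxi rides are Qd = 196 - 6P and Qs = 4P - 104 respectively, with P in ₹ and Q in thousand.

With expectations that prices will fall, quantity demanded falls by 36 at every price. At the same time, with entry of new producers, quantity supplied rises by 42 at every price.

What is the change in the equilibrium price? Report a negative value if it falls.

Solve the original market: 196 - 6P = 4P - 104, hence P = 30 and Q = 16.
The shock moves the curves to Qd = 160 - 6P and Qs = 4P - 62.
Setting them equal: 160 - 6P = 4P - 62 → 222 = 10P, so P = 22.2 and Q = 26.8.
ΔP = 22.2 − 30 = -7.8.

-7.8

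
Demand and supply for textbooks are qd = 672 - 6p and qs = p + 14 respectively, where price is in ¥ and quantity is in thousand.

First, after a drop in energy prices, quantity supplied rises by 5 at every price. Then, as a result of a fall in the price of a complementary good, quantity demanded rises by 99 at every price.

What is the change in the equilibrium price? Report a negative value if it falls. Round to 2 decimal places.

+13.43

Before the shock: 672 - 6p = p + 14 ⇒ 658 = 7p ⇒ p = 94, q = 108.
The shock moves the curves to qd = 771 - 6p and qs = p + 19.
Equate the new curves: 771 - 6p = p + 19, giving 752 = 7p, p = 752/7 ≈ 107.4286, q = 885/7 ≈ 126.4286.
Δp = 107.4286 − 94 = +13.43.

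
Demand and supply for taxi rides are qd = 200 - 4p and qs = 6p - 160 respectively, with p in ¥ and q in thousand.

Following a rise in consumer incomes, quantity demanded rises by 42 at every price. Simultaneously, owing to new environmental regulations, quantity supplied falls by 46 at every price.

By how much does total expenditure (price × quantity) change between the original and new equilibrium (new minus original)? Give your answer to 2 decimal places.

Initially, 200 - 4p = 6p - 160, so 360 = 10p and p = 36, q = 56.
After the shift, demand is qd = 242 - 4p and supply is qs = 6p - 206.
Setting them equal: 242 - 4p = 6p - 206 → 448 = 10p, so p = 44.8 and q = 62.8.
Expenditure moves from 36×56 = 2016 to 44.8×62.8 = 2813.44; change = +797.44.

+797.44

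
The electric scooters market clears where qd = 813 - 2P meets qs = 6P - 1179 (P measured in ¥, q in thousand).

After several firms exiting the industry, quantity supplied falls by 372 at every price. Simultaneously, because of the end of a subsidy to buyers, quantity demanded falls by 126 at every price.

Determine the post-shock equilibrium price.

279.75

Original equilibrium: 813 - 2P = 6P - 1179 gives 1992 = 8P, so P = 249 and q = 315.
With the change applied: demand qd = 687 - 2P, supply qs = 6P - 1551.
Setting them equal: 687 - 2P = 6P - 1551 → 2238 = 8P, so P = 279.75 and q = 127.5.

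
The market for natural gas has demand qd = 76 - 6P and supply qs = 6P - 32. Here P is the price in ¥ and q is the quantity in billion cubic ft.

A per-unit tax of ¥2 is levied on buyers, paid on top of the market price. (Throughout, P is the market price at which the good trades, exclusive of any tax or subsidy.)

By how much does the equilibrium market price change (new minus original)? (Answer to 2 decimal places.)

Initially, 76 - 6P = 6P - 32, so 108 = 12P and P = 9, q = 22.
Since buyers pay the price plus the tax, the effective demand curve becomes qd = 64 - 6P.
Clearing the new market: 64 - 6P = 6P - 32, so P = 8 and q = 16.
ΔP = 8 − 9 = -1.00.

-1.00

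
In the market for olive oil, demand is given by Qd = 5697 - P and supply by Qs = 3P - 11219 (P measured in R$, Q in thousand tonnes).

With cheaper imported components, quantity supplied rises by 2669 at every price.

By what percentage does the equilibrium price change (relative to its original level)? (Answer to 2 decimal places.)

-15.78

Before the shock: 5697 - P = 3P - 11219 ⇒ 16916 = 4P ⇒ P = 4229, Q = 1468.
The new curves are Qd = 5697 - P (demand) and Qs = 3P - 8550 (supply).
Clearing the new market: 5697 - P = 3P - 8550, so P = 3561.75 and Q = 2135.25.
%ΔP = (3561.75 − 4229) / 4229 × 100 = -15.78%.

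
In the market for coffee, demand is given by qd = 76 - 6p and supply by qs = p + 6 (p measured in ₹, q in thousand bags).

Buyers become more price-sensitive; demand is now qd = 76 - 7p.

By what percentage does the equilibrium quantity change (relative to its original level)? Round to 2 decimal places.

-7.81

Solve the original market: 76 - 6p = p + 6, hence p = 10 and q = 16.
The new curves are qd = 76 - 7p (demand) and qs = p + 6 (supply).
Setting them equal: 76 - 7p = p + 6 → 70 = 8p, so p = 8.75 and q = 14.75.
%Δq = (14.75 − 16) / 16 × 100 = -7.81%.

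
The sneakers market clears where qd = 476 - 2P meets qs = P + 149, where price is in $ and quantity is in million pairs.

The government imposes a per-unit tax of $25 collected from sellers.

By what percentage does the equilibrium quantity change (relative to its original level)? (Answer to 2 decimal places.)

-6.46

Original equilibrium: 476 - 2P = P + 149 gives 327 = 3P, so P = 109 and q = 258.
Since sellers keep the price net of the tax, the effective supply curve becomes qs = P + 124.
Clearing the new market: 476 - 2P = P + 124, so P = 352/3 ≈ 117.3333 and q = 724/3 ≈ 241.3333.
%Δq = (241.3333 − 258) / 258 × 100 = -6.46%.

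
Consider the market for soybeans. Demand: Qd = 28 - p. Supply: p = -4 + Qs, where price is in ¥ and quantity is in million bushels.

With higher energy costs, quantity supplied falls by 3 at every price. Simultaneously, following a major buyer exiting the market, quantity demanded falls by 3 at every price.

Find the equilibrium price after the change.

Solve the original market: 28 - p = p + 4, hence p = 12 and Q = 16.
The new curves are Qd = 25 - p (demand) and Qs = p + 1 (supply).
Clearing the new market: 25 - p = p + 1, so p = 12 and Q = 13.

12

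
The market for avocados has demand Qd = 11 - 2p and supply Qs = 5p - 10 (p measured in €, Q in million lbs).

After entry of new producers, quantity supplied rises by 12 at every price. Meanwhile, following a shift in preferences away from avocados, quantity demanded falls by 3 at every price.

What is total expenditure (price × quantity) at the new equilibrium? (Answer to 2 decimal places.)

5.39

Original equilibrium: 11 - 2p = 5p - 10 gives 21 = 7p, so p = 3 and Q = 5.
The shock moves the curves to Qd = 8 - 2p and Qs = 5p + 2.
New equilibrium: 8 - 2p = 5p + 2 ⇒ 6 = 7p ⇒ p = 6/7 ≈ 0.8571, Q = 44/7 ≈ 6.2857.
New expenditure = 0.8571 × 6.2857 = 5.39.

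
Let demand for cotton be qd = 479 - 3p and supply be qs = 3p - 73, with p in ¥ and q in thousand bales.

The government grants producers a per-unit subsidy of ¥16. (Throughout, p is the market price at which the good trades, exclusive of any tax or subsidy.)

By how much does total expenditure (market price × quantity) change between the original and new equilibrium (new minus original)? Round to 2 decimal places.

+392.00

Original equilibrium: 479 - 3p = 3p - 73 gives 552 = 6p, so p = 92 and q = 203.
Since sellers receive the price plus the subsidy, the effective supply curve becomes qs = 3p - 25.
Equate the new curves: 479 - 3p = 3p - 25, giving 504 = 6p, p = 84, q = 227.
Expenditure moves from 92×203 = 18676 to 84×227 = 19068; change = +392.00.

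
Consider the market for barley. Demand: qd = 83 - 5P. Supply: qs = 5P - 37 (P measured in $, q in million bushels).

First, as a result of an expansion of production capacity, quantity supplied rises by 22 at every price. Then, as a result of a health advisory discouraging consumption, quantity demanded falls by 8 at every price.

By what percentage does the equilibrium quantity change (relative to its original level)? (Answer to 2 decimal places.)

Initially, 83 - 5P = 5P - 37, so 120 = 10P and P = 12, q = 23.
The new curves are qd = 75 - 5P (demand) and qs = 5P - 15 (supply).
New equilibrium: 75 - 5P = 5P - 15 ⇒ 90 = 10P ⇒ P = 9, q = 30.
%Δq = (30 − 23) / 23 × 100 = +30.43%.

+30.43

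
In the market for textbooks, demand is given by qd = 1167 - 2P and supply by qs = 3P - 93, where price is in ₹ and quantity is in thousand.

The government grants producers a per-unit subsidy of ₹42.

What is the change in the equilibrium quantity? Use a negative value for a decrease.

+50.4

Initially, 1167 - 2P = 3P - 93, so 1260 = 5P and P = 252, q = 663.
Since sellers receive the price plus the subsidy, the effective supply curve becomes qs = 3P + 33.
New equilibrium: 1167 - 2P = 3P + 33 ⇒ 1134 = 5P ⇒ P = 226.8, q = 713.4.
Δq = 713.4 − 663 = +50.4.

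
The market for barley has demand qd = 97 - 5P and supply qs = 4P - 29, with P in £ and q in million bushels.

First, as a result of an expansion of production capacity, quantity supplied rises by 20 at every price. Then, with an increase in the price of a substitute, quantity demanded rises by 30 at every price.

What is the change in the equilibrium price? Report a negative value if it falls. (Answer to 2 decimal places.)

Before the shock: 97 - 5P = 4P - 29 ⇒ 126 = 9P ⇒ P = 14, q = 27.
After the shift, demand is qd = 127 - 5P and supply is qs = 4P - 9.
Setting them equal: 127 - 5P = 4P - 9 → 136 = 9P, so P = 136/9 ≈ 15.1111 and q = 463/9 ≈ 51.4444.
ΔP = 15.1111 − 14 = +1.11.

+1.11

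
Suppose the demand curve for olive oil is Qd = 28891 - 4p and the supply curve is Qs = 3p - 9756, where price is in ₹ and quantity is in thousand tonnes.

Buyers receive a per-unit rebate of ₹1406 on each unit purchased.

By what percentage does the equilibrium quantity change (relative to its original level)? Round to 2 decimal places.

+35.41

Solve the original market: 28891 - 4p = 3p - 9756, hence p = 5521 and Q = 6807.
Since buyers' out-of-pocket price is the market price minus the rebate, the effective demand curve becomes Qd = 34515 - 4p.
Equate the new curves: 34515 - 4p = 3p - 9756, giving 44271 = 7p, p = 44271/7 ≈ 6324.4286, Q = 64521/7 ≈ 9217.2857.
%ΔQ = (9217.2857 − 6807) / 6807 × 100 = +35.41%.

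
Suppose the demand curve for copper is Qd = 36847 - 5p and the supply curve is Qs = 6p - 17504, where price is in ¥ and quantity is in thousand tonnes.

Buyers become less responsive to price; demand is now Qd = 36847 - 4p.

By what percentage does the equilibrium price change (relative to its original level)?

+10

Original equilibrium: 36847 - 5p = 6p - 17504 gives 54351 = 11p, so p = 4941 and Q = 12142.
The new curves are Qd = 36847 - 4p (demand) and Qs = 6p - 17504 (supply).
Equate the new curves: 36847 - 4p = 6p - 17504, giving 54351 = 10p, p = 5435.1, Q = 15106.6.
%Δp = (5435.1 − 4941) / 4941 × 100 = +10%.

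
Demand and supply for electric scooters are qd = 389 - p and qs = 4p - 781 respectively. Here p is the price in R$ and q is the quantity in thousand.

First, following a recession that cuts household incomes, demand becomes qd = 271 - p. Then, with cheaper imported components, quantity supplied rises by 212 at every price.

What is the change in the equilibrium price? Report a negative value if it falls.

-66

Initially, 389 - p = 4p - 781, so 1170 = 5p and p = 234, q = 155.
With the change applied: demand qd = 271 - p, supply qs = 4p - 569.
New equilibrium: 271 - p = 4p - 569 ⇒ 840 = 5p ⇒ p = 168, q = 103.
Δp = 168 − 234 = -66.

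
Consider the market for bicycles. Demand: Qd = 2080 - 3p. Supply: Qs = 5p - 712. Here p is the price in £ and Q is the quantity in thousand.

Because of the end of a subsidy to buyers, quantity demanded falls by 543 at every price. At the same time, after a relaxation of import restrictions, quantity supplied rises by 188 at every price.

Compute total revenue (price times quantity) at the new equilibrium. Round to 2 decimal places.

Original equilibrium: 2080 - 3p = 5p - 712 gives 2792 = 8p, so p = 349 and Q = 1033.
The new curves are Qd = 1537 - 3p (demand) and Qs = 5p - 524 (supply).
Setting them equal: 1537 - 3p = 5p - 524 → 2061 = 8p, so p = 257.625 and Q = 764.125.
New expenditure = 257.625 × 764.125 = 196857.70.

196857.70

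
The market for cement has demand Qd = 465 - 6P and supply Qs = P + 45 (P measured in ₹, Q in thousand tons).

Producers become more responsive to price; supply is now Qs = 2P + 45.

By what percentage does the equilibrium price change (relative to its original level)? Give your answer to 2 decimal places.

Initially, 465 - 6P = P + 45, so 420 = 7P and P = 60, Q = 105.
The new curves are Qd = 465 - 6P (demand) and Qs = 2P + 45 (supply).
Clearing the new market: 465 - 6P = 2P + 45, so P = 52.5 and Q = 150.
%ΔP = (52.5 − 60) / 60 × 100 = -12.50%.

-12.50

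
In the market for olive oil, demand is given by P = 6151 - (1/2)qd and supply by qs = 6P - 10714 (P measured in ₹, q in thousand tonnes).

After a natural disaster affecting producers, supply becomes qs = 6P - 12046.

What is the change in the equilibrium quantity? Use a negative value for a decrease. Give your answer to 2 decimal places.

Initially, 12302 - 2P = 6P - 10714, so 23016 = 8P and P = 2877, q = 6548.
The shock moves the curves to qd = 12302 - 2P and qs = 6P - 12046.
Clearing the new market: 12302 - 2P = 6P - 12046, so P = 3043.5 and q = 6215.
Δq = 6215 − 6548 = -333.00.

-333.00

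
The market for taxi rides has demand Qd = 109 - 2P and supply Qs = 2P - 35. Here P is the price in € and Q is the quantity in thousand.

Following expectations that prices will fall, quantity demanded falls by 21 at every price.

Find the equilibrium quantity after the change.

26.5

Initially, 109 - 2P = 2P - 35, so 144 = 4P and P = 36, Q = 37.
With the change applied: demand Qd = 88 - 2P, supply Qs = 2P - 35.
Equate the new curves: 88 - 2P = 2P - 35, giving 123 = 4P, P = 30.75, Q = 26.5.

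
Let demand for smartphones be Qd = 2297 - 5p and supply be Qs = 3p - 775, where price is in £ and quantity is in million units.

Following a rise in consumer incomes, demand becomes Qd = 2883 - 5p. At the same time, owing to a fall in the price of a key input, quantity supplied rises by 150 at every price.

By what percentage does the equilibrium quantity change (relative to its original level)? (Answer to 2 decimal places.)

Original equilibrium: 2297 - 5p = 3p - 775 gives 3072 = 8p, so p = 384 and Q = 377.
After the shift, demand is Qd = 2883 - 5p and supply is Qs = 3p - 625.
New equilibrium: 2883 - 5p = 3p - 625 ⇒ 3508 = 8p ⇒ p = 438.5, Q = 690.5.
%ΔQ = (690.5 − 377) / 377 × 100 = +83.16%.

+83.16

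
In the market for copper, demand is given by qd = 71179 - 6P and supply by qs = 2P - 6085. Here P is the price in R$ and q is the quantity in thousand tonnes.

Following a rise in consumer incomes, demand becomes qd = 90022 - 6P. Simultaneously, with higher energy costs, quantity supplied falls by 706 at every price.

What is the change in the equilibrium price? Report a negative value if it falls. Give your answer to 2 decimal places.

Initially, 71179 - 6P = 2P - 6085, so 77264 = 8P and P = 9658, q = 13231.
The shock moves the curves to qd = 90022 - 6P and qs = 2P - 6791.
Setting them equal: 90022 - 6P = 2P - 6791 → 96813 = 8P, so P = 12101.625 and q = 17412.25.
ΔP = 12101.625 − 9658 = +2443.63.

+2443.63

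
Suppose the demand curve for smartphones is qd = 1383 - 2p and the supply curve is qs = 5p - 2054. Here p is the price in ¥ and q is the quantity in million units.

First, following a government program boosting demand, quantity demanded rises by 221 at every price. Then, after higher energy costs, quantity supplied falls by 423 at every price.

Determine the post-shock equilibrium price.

Solve the original market: 1383 - 2p = 5p - 2054, hence p = 491 and q = 401.
The new curves are qd = 1604 - 2p (demand) and qs = 5p - 2477 (supply).
Clearing the new market: 1604 - 2p = 5p - 2477, so p = 583 and q = 438.

583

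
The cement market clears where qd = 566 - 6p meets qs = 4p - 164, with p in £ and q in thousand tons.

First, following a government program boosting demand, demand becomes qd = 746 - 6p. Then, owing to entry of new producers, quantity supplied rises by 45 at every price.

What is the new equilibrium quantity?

227

Original equilibrium: 566 - 6p = 4p - 164 gives 730 = 10p, so p = 73 and q = 128.
The shock moves the curves to qd = 746 - 6p and qs = 4p - 119.
New equilibrium: 746 - 6p = 4p - 119 ⇒ 865 = 10p ⇒ p = 86.5, q = 227.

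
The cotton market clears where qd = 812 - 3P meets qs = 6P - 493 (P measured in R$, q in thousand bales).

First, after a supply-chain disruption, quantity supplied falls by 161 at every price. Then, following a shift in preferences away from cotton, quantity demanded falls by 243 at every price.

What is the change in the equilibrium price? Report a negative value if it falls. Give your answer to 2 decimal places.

-9.11

Original equilibrium: 812 - 3P = 6P - 493 gives 1305 = 9P, so P = 145 and q = 377.
With the change applied: demand qd = 569 - 3P, supply qs = 6P - 654.
Equate the new curves: 569 - 3P = 6P - 654, giving 1223 = 9P, P = 1223/9 ≈ 135.8889, q = 484/3 ≈ 161.3333.
ΔP = 135.8889 − 145 = -9.11.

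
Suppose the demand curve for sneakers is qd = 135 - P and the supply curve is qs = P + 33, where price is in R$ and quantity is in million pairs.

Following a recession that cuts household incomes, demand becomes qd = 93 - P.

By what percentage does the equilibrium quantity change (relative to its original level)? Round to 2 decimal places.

-25.00

Solve the original market: 135 - P = P + 33, hence P = 51 and q = 84.
With the change applied: demand qd = 93 - P, supply qs = P + 33.
Setting them equal: 93 - P = P + 33 → 60 = 2P, so P = 30 and q = 63.
%Δq = (63 − 84) / 84 × 100 = -25.00%.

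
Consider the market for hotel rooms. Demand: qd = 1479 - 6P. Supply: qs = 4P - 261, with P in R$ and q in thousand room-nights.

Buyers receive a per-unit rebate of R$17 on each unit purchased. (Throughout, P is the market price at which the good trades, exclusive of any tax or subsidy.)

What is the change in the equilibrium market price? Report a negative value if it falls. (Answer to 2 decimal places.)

+10.20

Initially, 1479 - 6P = 4P - 261, so 1740 = 10P and P = 174, q = 435.
Since buyers' out-of-pocket price is the market price minus the rebate, the effective demand curve becomes qd = 1581 - 6P.
Equate the new curves: 1581 - 6P = 4P - 261, giving 1842 = 10P, P = 184.2, q = 475.8.
ΔP = 184.2 − 174 = +10.20.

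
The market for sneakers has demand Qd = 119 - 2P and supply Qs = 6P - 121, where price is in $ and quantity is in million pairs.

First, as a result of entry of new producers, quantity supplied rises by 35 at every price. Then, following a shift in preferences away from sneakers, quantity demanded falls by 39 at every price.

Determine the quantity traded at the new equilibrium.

38.5

Initially, 119 - 2P = 6P - 121, so 240 = 8P and P = 30, Q = 59.
With the change applied: demand Qd = 80 - 2P, supply Qs = 6P - 86.
New equilibrium: 80 - 2P = 6P - 86 ⇒ 166 = 8P ⇒ P = 20.75, Q = 38.5.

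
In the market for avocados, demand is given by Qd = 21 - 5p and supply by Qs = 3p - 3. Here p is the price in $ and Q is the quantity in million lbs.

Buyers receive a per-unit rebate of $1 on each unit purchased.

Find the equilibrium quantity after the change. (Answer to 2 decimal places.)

Before the shock: 21 - 5p = 3p - 3 ⇒ 24 = 8p ⇒ p = 3, Q = 6.
Since buyers' out-of-pocket price is the market price minus the rebate, the effective demand curve becomes Qd = 26 - 5p.
New equilibrium: 26 - 5p = 3p - 3 ⇒ 29 = 8p ⇒ p = 3.625, Q = 7.875.

7.88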